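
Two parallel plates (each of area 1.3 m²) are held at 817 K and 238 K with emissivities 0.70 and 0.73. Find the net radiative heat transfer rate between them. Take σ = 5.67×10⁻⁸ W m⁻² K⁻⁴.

Q ≈ 18100 W

For two large parallel gray plates, q = σ(T₁⁴ − T₂⁴) / (1/ε₁ + 1/ε₂ − 1).
1/ε₁ + 1/ε₂ − 1 = 1/0.70 + 1/0.73 − 1 = 1.798.
T₁⁴ − T₂⁴ = 4.46×10^11 − 3.21×10^9 = 4.42×10^11 K⁴.
q = 5.67×10⁻⁸ × 4.42×10^11 / 1.798 = 13900 W/m².
Q = q·A = 13900 × 1.3 = 18100 W.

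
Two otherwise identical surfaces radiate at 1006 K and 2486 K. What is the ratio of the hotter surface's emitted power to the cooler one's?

ratio ≈ 37.3

P ∝ T⁴, so the ratio is (2486/1006)⁴ = (2.471)⁴ = 37.3.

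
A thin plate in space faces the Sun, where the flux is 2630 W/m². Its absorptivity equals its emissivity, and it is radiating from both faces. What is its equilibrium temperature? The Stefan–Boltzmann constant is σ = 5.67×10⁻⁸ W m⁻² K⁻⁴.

Absorbed flux αS = emitted flux 2εσT⁴ per unit area; with α = ε this gives T = (S/2σ)^(1/4).
T = (2630 / (2 × 5.67×10⁻⁸))^(1/4) = (2.32×10^10)^(1/4).
T = 390 K.

T ≈ 390 K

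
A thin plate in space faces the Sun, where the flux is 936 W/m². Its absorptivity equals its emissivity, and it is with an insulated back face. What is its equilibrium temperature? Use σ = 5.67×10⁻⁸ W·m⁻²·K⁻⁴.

Absorbed flux αS = emitted flux εσT⁴ (one radiating face); with α = ε, T = (S/σ)^(1/4).
T = (936 / 5.67×10⁻⁸)^(1/4) = (1.65×10^10)^(1/4).
T = 358 K.

T ≈ 358 K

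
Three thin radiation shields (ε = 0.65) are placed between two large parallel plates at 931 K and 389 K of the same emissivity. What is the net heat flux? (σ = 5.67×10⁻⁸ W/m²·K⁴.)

q ≈ 4970 W/m²

Each of the 4 gaps contributes resistance (2/ε − 1) = 2/0.65 − 1 = 2.077; total = 8.308.
q = σ(T₁⁴ − T₂⁴) / 8.308 = 5.67×10⁻⁸ × 7.28×10^11 / 8.308 = 4970 W/m².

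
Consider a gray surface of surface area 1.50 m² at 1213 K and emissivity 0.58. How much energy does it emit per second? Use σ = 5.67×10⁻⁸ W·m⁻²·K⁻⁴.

P ≈ 1.07×10^5 W

P = εσAT⁴ = 0.58 × 5.67×10⁻⁸ × 1.50 × (1213)⁴ = 0.58 × 5.67×10⁻⁸ × 1.50 × 2.16×10^12.
P = 1.07×10^5 W.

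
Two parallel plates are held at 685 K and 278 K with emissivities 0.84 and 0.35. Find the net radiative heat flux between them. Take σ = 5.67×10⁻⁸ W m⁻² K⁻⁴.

q ≈ 3990 W/m²

For two large parallel gray plates, q = σ(T₁⁴ − T₂⁴) / (1/ε₁ + 1/ε₂ − 1).
1/ε₁ + 1/ε₂ − 1 = 1/0.84 + 1/0.35 − 1 = 3.048.
T₁⁴ − T₂⁴ = 2.20×10^11 − 5.97×10^9 = 2.14×10^11 K⁴.
q = 5.67×10⁻⁸ × 2.14×10^11 / 3.048 = 3990 W/m².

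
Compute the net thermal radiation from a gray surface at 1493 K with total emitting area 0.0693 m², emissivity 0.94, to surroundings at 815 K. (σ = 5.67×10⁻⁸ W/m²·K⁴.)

Q ≈ 16700 W

Q = εσA(T⁴ − T_s⁴). T⁴ − T_s⁴ = (1493)⁴ − (815)⁴ = 4.97×10^12 − 4.41×10^11 = 4.53×10^12 K⁴.
Q = 0.94 × 5.67×10⁻⁸ × 0.0693 × 4.53×10^12 = 16700 W.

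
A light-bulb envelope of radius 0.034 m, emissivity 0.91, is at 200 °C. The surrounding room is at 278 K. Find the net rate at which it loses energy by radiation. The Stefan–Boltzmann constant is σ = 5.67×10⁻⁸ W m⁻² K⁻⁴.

A = 4πr² = 4π × (0.034)² = 0.0145 m².
Convert: 200 °C = 473 K.
Q = εσA(T⁴ − T_s⁴). T⁴ − T_s⁴ = (473)⁴ − (278)⁴ = 5.01×10^10 − 5.97×10^9 = 4.41×10^10 K⁴.
Q = 0.91 × 5.67×10⁻⁸ × 0.0145 × 4.41×10^10 = 33.0 W.

Q ≈ 33.0 W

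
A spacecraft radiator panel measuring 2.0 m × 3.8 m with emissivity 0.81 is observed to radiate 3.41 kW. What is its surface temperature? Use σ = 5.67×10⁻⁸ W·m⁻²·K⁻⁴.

A = 2.0 × 3.8 = 7.60 m².
From P = εσAT⁴, T = (P / εσA)^(1/4) = (3410 / (0.81 × 5.67×10⁻⁸ × 7.60))^(1/4).
T = (9.77×10^9)^(1/4) = 314 K.

T ≈ 314 K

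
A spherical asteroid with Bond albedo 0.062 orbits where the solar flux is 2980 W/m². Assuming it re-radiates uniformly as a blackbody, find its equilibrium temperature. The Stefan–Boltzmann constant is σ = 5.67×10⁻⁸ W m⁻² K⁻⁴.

Power absorbed = (1−a)S·πR²; power emitted = 4πR²σT⁴. Equating and cancelling πR²:
T = ((1−a)S / 4σ)^(1/4) = (2800 / (4 × 5.67×10⁻⁸))^(1/4) = (1.23×10^10)^(1/4).
T = 333 K.

T ≈ 333 K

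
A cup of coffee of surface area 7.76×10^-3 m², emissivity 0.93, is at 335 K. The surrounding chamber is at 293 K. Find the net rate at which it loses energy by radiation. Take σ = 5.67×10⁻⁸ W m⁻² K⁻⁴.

Q ≈ 2.14 W

Q = εσA(T⁴ − T_s⁴). T⁴ − T_s⁴ = (335)⁴ − (293)⁴ = 1.26×10^10 − 7.37×10^9 = 5.22×10^9 K⁴.
Q = 0.93 × 5.67×10⁻⁸ × 7.76×10^-3 × 5.22×10^9 = 2.14 W.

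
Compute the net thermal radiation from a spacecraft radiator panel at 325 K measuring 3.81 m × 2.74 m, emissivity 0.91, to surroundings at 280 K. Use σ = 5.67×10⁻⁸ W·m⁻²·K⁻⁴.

Q ≈ 2700 W

A = 3.81 × 2.74 = 10.4 m².
Q = εσA(T⁴ − T_s⁴). T⁴ − T_s⁴ = (325)⁴ − (280)⁴ = 1.12×10^10 − 6.15×10^9 = 5.01×10^9 K⁴.
Q = 0.91 × 5.67×10⁻⁸ × 10.4 × 5.01×10^9 = 2700 W.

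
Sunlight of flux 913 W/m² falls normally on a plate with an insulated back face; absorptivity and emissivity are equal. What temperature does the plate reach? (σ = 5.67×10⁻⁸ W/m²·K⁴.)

Absorbed flux αS = emitted flux εσT⁴ (one radiating face); with α = ε, T = (S/σ)^(1/4).
T = (913 / 5.67×10⁻⁸)^(1/4) = (1.61×10^10)^(1/4).
T = 356 K.

T ≈ 356 K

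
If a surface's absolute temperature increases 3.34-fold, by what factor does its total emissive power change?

factor ≈ 124

P ∝ T⁴, so the power scales as (3.34)⁴ = 124.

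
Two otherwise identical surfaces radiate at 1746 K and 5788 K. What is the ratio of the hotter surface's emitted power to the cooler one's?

P ∝ T⁴, so the ratio is (5788/1746)⁴ = (3.315)⁴ = 121.

ratio ≈ 121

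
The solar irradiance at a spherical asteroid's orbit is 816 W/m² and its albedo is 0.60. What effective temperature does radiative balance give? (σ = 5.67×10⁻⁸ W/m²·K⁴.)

T ≈ 195 K

Power absorbed = (1−a)S·πR²; power emitted = 4πR²σT⁴. Equating and cancelling πR²:
T = ((1−a)S / 4σ)^(1/4) = (326 / (4 × 5.67×10⁻⁸))^(1/4) = (1.44×10^9)^(1/4).
T = 195 K.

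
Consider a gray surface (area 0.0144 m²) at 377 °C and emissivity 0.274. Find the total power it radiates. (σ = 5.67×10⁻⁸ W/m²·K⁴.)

P ≈ 39.9 W

377 °C = 650 K.
P = εσAT⁴ = 0.274 × 5.67×10⁻⁸ × 0.0144 × (650)⁴ = 0.274 × 5.67×10⁻⁸ × 0.0144 × 1.79×10^11.
P = 39.9 W.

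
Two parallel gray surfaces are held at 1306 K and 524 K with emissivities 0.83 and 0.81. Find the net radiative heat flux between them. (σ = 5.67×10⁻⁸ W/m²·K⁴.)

q ≈ 1.12×10^5 W/m²

For two large parallel gray plates, q = σ(T₁⁴ − T₂⁴) / (1/ε₁ + 1/ε₂ − 1).
1/ε₁ + 1/ε₂ − 1 = 1/0.83 + 1/0.81 − 1 = 1.439.
T₁⁴ − T₂⁴ = 2.91×10^12 − 7.54×10^10 = 2.83×10^12 K⁴.
q = 5.67×10⁻⁸ × 2.83×10^12 / 1.439 = 1.12×10^5 W/m².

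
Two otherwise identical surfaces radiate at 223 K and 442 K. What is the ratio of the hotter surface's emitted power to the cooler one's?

P ∝ T⁴, so the ratio is (442/223)⁴ = (1.982)⁴ = 15.4.

ratio ≈ 15.4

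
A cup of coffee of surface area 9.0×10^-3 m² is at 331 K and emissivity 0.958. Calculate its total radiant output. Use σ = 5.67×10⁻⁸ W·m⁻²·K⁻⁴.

P ≈ 5.87 W

Stefan–Boltzmann: P = εσAT⁴ = 0.958 × 5.67×10⁻⁸ × 9.00×10^-3 × (331)⁴ = 0.958 × 5.67×10⁻⁸ × 9.00×10^-3 × 1.20×10^10.
P = 5.87 W.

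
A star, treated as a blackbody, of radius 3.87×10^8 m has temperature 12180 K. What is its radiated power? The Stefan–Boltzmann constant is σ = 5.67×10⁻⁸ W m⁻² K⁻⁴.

P ≈ 2.35×10^27 W

A = 4πr² = 4π × (3.87×10^8)² = 1.88×10^18 m².
P = σAT⁴ = 5.67×10⁻⁸ × 1.88×10^18 × (12180)⁴ = 5.67×10⁻⁸ × 1.88×10^18 × 2.20×10^16.
P = 2.35×10^27 W.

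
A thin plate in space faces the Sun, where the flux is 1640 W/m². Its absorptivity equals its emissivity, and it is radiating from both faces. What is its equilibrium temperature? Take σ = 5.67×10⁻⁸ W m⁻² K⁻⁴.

Absorbed flux αS = emitted flux 2εσT⁴ per unit area; with α = ε this gives T = (S/2σ)^(1/4).
T = (1640 / (2 × 5.67×10⁻⁸))^(1/4) = (1.45×10^10)^(1/4).
T = 347 K.

T ≈ 347 K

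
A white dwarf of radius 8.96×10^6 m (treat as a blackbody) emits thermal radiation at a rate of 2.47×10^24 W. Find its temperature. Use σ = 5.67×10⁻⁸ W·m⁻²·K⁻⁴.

A = 4πr² = 4π × (8.96×10^6)² = 1.01×10^15 m².
From P = σAT⁴, T = (P / σA)^(1/4) = (2.47×10^24 / (5.67×10⁻⁸ × 1.01×10^15))^(1/4).
T = (4.32×10^16)^(1/4) = 14400 K.

T ≈ 14400 K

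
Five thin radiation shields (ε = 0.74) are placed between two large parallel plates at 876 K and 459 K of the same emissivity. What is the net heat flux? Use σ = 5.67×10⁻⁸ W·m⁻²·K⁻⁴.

Each of the 6 gaps contributes resistance (2/ε − 1) = 2/0.74 − 1 = 1.703; total = 10.22.
q = σ(T₁⁴ − T₂⁴) / 10.22 = 5.67×10⁻⁸ × 5.44×10^11 / 10.22 = 3020 W/m².

q ≈ 3020 W/m²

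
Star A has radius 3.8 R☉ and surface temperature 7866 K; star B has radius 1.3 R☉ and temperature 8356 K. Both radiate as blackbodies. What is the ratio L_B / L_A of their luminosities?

L_B/L_A ≈ 0.149

L = 4πR²σT⁴ ∝ R²T⁴, so L_B/L_A = (1.3/3.8)² × (8356/7866)⁴ = 0.117 × 1.27 = 0.149.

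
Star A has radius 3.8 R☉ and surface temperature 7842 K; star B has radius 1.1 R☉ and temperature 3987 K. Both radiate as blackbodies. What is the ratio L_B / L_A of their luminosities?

L = 4πR²σT⁴ ∝ R²T⁴, so L_B/L_A = (1.1/3.8)² × (3987/7842)⁴ = 0.0838 × 0.0668 = 5.60×10^-3.

L_B/L_A ≈ 5.60×10^-3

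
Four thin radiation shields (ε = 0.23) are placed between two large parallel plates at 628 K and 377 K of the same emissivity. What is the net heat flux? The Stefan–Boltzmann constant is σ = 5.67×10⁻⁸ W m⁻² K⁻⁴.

Each of the 5 gaps contributes resistance (2/ε − 1) = 2/0.23 − 1 = 7.696; total = 38.48.
q = σ(T₁⁴ − T₂⁴) / 38.48 = 5.67×10⁻⁸ × 1.35×10^11 / 38.48 = 199 W/m².

q ≈ 199 W/m²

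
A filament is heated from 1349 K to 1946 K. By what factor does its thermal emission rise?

ratio ≈ 4.33

P ∝ T⁴, so the ratio is (1946/1349)⁴ = (1.443)⁴ = 4.33.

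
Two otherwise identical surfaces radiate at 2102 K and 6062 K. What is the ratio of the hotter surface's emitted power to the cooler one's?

P ∝ T⁴, so the ratio is (6062/2102)⁴ = (2.884)⁴ = 69.2.

ratio ≈ 69.2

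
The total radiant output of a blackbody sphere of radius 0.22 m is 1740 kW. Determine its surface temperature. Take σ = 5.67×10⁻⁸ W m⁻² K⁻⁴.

T ≈ 2670 K

A = 4πr² = 4π × (0.22)² = 0.608 m².
From P = σAT⁴, T = (P / σA)^(1/4) = (1.74×10^6 / (5.67×10⁻⁸ × 0.608))^(1/4).
T = (5.05×10^13)^(1/4) = 2670 K.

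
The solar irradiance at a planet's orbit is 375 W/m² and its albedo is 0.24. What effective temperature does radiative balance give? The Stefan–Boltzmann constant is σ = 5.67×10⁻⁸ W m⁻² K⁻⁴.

T ≈ 188 K

Power absorbed = (1−a)S·πR²; power emitted = 4πR²σT⁴. Equating and cancelling πR²:
T = ((1−a)S / 4σ)^(1/4) = (285 / (4 × 5.67×10⁻⁸))^(1/4) = (1.26×10^9)^(1/4).
T = 188 K.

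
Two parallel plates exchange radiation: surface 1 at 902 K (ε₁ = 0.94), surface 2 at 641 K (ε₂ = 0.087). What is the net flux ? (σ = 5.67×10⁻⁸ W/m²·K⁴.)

q ≈ 2420 W/m²

For two large parallel gray plates, q = σ(T₁⁴ − T₂⁴) / (1/ε₁ + 1/ε₂ − 1).
1/ε₁ + 1/ε₂ − 1 = 1/0.94 + 1/0.087 − 1 = 11.56.
T₁⁴ − T₂⁴ = 6.62×10^11 − 1.69×10^11 = 4.93×10^11 K⁴.
q = 5.67×10⁻⁸ × 4.93×10^11 / 11.56 = 2420 W/m².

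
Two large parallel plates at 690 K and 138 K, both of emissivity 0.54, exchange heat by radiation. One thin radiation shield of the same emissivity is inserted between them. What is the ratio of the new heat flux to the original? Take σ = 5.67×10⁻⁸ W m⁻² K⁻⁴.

ratio ≈ 0.500

With N identical shields there are N+1 = 2 gaps in series, each with the same radiative resistance, so the flux falls to 1/(N+1) of its unshielded value.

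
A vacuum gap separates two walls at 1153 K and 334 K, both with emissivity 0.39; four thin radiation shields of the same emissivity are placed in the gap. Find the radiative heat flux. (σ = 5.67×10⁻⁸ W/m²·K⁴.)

q ≈ 4820 W/m²

Each of the 5 gaps contributes resistance (2/ε − 1) = 2/0.39 − 1 = 4.128; total = 20.64.
q = σ(T₁⁴ − T₂⁴) / 20.64 = 5.67×10⁻⁸ × 1.75×10^12 / 20.64 = 4820 W/m².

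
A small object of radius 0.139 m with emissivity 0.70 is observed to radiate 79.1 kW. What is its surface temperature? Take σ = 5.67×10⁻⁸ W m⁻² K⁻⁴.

A = 4πr² = 4π × (0.139)² = 0.243 m².
From P = εσAT⁴, T = (P / εσA)^(1/4) = (79100 / (0.70 × 5.67×10⁻⁸ × 0.243))^(1/4).
T = (8.21×10^12)^(1/4) = 1690 K.

T ≈ 1690 K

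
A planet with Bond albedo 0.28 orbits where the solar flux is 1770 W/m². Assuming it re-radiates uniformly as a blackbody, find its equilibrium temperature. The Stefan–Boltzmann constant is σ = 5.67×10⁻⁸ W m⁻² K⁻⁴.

T ≈ 274 K

Power absorbed = (1−a)S·πR²; power emitted = 4πR²σT⁴. Equating and cancelling πR²:
T = ((1−a)S / 4σ)^(1/4) = (1270 / (4 × 5.67×10⁻⁸))^(1/4) = (5.62×10^9)^(1/4).
T = 274 K.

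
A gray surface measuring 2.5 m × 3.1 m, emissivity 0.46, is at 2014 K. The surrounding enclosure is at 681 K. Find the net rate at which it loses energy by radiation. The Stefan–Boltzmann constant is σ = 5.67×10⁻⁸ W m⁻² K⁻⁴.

A = 2.5 × 3.1 = 7.75 m².
Q = εσA(T⁴ − T_s⁴). T⁴ − T_s⁴ = (2014)⁴ − (681)⁴ = 1.65×10^13 − 2.15×10^11 = 1.62×10^13 K⁴.
Q = 0.46 × 5.67×10⁻⁸ × 7.75 × 1.62×10^13 = 3.28×10^6 W.

Q ≈ 3.28×10^6 W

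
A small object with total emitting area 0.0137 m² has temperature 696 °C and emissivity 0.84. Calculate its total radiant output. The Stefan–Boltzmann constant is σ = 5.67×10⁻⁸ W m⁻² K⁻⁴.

P ≈ 575 W

696 °C = 969 K.
Stefan–Boltzmann: P = εσAT⁴ = 0.84 × 5.67×10⁻⁸ × 0.0137 × (969)⁴ = 0.84 × 5.67×10⁻⁸ × 0.0137 × 8.82×10^11.
P = 575 W.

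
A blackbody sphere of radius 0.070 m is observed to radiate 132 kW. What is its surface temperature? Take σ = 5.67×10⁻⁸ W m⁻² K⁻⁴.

A = 4πr² = 4π × (0.070)² = 0.0616 m².
From P = σAT⁴, T = (P / σA)^(1/4) = (1.32×10^5 / (5.67×10⁻⁸ × 0.0616))^(1/4).
T = (3.78×10^13)^(1/4) = 2480 K.

T ≈ 2480 K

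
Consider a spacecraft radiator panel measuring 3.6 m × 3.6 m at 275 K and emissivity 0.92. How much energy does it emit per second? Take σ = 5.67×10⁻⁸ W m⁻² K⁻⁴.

A = 3.6 × 3.6 = 13.0 m².
Stefan–Boltzmann: P = εσAT⁴ = 0.92 × 5.67×10⁻⁸ × 13.0 × (275)⁴ = 0.92 × 5.67×10⁻⁸ × 13.0 × 5.72×10^9.
P = 3870 W.

P ≈ 3870 W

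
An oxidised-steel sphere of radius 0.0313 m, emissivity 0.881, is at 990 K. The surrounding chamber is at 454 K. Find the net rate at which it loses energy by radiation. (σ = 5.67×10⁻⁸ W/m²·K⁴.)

A = 4πr² = 4π × (0.0313)² = 0.0123 m².
Q = εσA(T⁴ − T_s⁴). T⁴ − T_s⁴ = (990)⁴ − (454)⁴ = 9.61×10^11 − 4.25×10^10 = 9.18×10^11 K⁴.
Q = 0.881 × 5.67×10⁻⁸ × 0.0123 × 9.18×10^11 = 565 W.

Q ≈ 565 W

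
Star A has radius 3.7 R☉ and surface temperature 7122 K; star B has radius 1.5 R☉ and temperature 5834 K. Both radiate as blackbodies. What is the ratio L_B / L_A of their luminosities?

L = 4πR²σT⁴ ∝ R²T⁴, so L_B/L_A = (1.5/3.7)² × (5834/7122)⁴ = 0.164 × 0.450 = 0.0740.

L_B/L_A ≈ 0.0740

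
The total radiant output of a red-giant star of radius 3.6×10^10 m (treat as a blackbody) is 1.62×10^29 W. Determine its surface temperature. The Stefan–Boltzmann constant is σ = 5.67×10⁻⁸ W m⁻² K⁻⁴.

T ≈ 3640 K

A = 4πr² = 4π × (3.6×10^10)² = 1.63×10^22 m².
From P = σAT⁴, T = (P / σA)^(1/4) = (1.62×10^29 / (5.67×10⁻⁸ × 1.63×10^22))^(1/4).
T = (1.75×10^14)^(1/4) = 3640 K.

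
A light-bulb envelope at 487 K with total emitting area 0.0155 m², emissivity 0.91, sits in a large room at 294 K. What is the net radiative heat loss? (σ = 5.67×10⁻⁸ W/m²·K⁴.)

Q = εσA(T⁴ − T_s⁴). T⁴ − T_s⁴ = (487)⁴ − (294)⁴ = 5.62×10^10 − 7.47×10^9 = 4.88×10^10 K⁴.
Q = 0.91 × 5.67×10⁻⁸ × 0.0155 × 4.88×10^10 = 39.0 W.

Q ≈ 39.0 W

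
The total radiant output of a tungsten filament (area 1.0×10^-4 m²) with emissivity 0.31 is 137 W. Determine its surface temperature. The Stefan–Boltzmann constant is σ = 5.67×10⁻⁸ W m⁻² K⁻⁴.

T ≈ 2970 K

From P = εσAT⁴, T = (P / εσA)^(1/4) = (137 / (0.31 × 5.67×10⁻⁸ × 1.00×10^-4))^(1/4).
T = (7.79×10^13)^(1/4) = 2970 K.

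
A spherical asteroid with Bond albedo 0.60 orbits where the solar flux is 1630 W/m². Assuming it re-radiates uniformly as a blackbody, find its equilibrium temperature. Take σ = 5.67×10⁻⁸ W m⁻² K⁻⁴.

Power absorbed = (1−a)S·πR²; power emitted = 4πR²σT⁴. Equating and cancelling πR²:
T = ((1−a)S / 4σ)^(1/4) = (652 / (4 × 5.67×10⁻⁸))^(1/4) = (2.87×10^9)^(1/4).
T = 232 K.

T ≈ 232 K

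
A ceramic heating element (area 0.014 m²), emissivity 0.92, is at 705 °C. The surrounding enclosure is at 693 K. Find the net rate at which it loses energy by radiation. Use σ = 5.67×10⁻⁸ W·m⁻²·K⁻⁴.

Q ≈ 500 W

Convert: 705 °C = 978 K.
Q = εσA(T⁴ − T_s⁴). T⁴ − T_s⁴ = (978)⁴ − (693)⁴ = 9.15×10^11 − 2.31×10^11 = 6.84×10^11 K⁴.
Q = 0.92 × 5.67×10⁻⁸ × 0.0140 × 6.84×10^11 = 500 W.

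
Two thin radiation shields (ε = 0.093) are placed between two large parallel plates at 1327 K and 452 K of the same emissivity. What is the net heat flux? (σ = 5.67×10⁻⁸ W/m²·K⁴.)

Each of the 3 gaps contributes resistance (2/ε − 1) = 2/0.093 − 1 = 20.51; total = 61.52.
q = σ(T₁⁴ − T₂⁴) / 61.52 = 5.67×10⁻⁸ × 3.06×10^12 / 61.52 = 2820 W/m².

q ≈ 2820 W/m²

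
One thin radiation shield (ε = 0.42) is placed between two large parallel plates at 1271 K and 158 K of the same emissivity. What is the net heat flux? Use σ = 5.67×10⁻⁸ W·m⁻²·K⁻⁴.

Each of the 2 gaps contributes resistance (2/ε − 1) = 2/0.42 − 1 = 3.762; total = 7.524.
q = σ(T₁⁴ − T₂⁴) / 7.524 = 5.67×10⁻⁸ × 2.61×10^12 / 7.524 = 19700 W/m².

q ≈ 19700 W/m²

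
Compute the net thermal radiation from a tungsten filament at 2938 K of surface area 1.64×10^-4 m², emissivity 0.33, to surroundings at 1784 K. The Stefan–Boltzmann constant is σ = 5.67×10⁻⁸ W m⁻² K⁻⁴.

Q ≈ 198 W

Q = εσA(T⁴ − T_s⁴). T⁴ − T_s⁴ = (2938)⁴ − (1784)⁴ = 7.45×10^13 − 1.01×10^13 = 6.44×10^13 K⁴.
Q = 0.33 × 5.67×10⁻⁸ × 1.64×10^-4 × 6.44×10^13 = 198 W.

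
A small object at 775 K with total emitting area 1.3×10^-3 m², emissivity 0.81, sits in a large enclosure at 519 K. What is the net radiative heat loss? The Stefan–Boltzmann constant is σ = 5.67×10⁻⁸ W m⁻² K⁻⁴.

Q ≈ 17.2 W

Q = εσA(T⁴ − T_s⁴). T⁴ − T_s⁴ = (775)⁴ − (519)⁴ = 3.61×10^11 − 7.26×10^10 = 2.88×10^11 K⁴.
Q = 0.81 × 5.67×10⁻⁸ × 1.30×10^-3 × 2.88×10^11 = 17.2 W.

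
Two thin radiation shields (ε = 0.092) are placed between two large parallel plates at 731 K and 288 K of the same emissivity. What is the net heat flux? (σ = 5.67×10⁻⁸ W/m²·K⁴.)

Each of the 3 gaps contributes resistance (2/ε − 1) = 2/0.092 − 1 = 20.74; total = 62.22.
q = σ(T₁⁴ − T₂⁴) / 62.22 = 5.67×10⁻⁸ × 2.79×10^11 / 62.22 = 254 W/m².

q ≈ 254 W/m²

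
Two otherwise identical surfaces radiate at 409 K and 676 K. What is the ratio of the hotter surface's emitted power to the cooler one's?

ratio ≈ 7.46

P ∝ T⁴, so the ratio is (676/409)⁴ = (1.653)⁴ = 7.46.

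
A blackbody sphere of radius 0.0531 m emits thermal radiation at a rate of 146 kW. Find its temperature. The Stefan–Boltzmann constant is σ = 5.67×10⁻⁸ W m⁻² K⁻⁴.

A = 4πr² = 4π × (0.0531)² = 0.0354 m².
From P = σAT⁴, T = (P / σA)^(1/4) = (1.46×10^5 / (5.67×10⁻⁸ × 0.0354))^(1/4).
T = (7.27×10^13)^(1/4) = 2920 K.

T ≈ 2920 K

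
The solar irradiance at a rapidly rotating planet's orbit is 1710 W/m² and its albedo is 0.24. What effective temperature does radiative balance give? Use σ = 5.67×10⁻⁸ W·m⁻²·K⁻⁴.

Power absorbed = (1−a)S·πR²; power emitted = 4πR²σT⁴. Equating and cancelling πR²:
T = ((1−a)S / 4σ)^(1/4) = (1300 / (4 × 5.67×10⁻⁸))^(1/4) = (5.73×10^9)^(1/4).
T = 275 K.

T ≈ 275 K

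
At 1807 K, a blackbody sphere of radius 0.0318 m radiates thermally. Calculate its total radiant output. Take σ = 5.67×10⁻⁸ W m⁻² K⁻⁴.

P ≈ 7680 W

A = 4πr² = 4π × (0.0318)² = 0.0127 m².
P = σAT⁴ = 5.67×10⁻⁸ × 0.0127 × (1807)⁴ = 5.67×10⁻⁸ × 0.0127 × 1.07×10^13.
P = 7680 W.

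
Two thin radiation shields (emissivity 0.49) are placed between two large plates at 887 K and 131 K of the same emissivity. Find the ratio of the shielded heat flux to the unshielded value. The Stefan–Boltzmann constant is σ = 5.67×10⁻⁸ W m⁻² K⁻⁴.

ratio ≈ 0.333

With N identical shields there are N+1 = 3 gaps in series, each with the same radiative resistance, so the flux falls to 1/(N+1) of its unshielded value.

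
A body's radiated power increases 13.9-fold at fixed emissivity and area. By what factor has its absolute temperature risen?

factor ≈ 1.93

P ∝ T⁴ ⇒ T ∝ P^(1/4), so T scales by (13.9)^(1/4) = 1.93.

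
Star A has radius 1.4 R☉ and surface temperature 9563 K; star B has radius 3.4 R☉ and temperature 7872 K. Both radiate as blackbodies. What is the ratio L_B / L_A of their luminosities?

L = 4πR²σT⁴ ∝ R²T⁴, so L_B/L_A = (3.4/1.4)² × (7872/9563)⁴ = 5.90 × 0.459 = 2.71.

L_B/L_A ≈ 2.71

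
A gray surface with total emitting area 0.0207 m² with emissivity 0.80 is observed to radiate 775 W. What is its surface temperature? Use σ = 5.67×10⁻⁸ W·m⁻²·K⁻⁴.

T ≈ 953 K

From P = εσAT⁴, T = (P / εσA)^(1/4) = (775 / (0.80 × 5.67×10⁻⁸ × 0.0207))^(1/4).
T = (8.25×10^11)^(1/4) = 953 K.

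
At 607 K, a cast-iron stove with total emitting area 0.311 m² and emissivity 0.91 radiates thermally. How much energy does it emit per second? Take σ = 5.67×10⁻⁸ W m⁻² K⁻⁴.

Stefan–Boltzmann: P = εσAT⁴ = 0.91 × 5.67×10⁻⁸ × 0.311 × (607)⁴ = 0.91 × 5.67×10⁻⁸ × 0.311 × 1.36×10^11.
P = 2180 W.

P ≈ 2180 W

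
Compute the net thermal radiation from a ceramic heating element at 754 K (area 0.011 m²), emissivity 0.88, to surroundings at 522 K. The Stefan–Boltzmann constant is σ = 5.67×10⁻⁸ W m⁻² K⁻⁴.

Q = εσA(T⁴ − T_s⁴). T⁴ − T_s⁴ = (754)⁴ − (522)⁴ = 3.23×10^11 − 7.42×10^10 = 2.49×10^11 K⁴.
Q = 0.88 × 5.67×10⁻⁸ × 0.0110 × 2.49×10^11 = 137 W.

Q ≈ 137 W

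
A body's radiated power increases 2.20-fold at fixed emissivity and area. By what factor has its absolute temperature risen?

P ∝ T⁴ ⇒ T ∝ P^(1/4), so T scales by (2.20)^(1/4) = 1.22.

factor ≈ 1.22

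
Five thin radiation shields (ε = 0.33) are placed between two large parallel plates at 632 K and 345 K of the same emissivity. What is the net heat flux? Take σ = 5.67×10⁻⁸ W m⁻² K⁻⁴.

q ≈ 271 W/m²

Each of the 6 gaps contributes resistance (2/ε − 1) = 2/0.33 − 1 = 5.061; total = 30.36.
q = σ(T₁⁴ − T₂⁴) / 30.36 = 5.67×10⁻⁸ × 1.45×10^11 / 30.36 = 271 W/m².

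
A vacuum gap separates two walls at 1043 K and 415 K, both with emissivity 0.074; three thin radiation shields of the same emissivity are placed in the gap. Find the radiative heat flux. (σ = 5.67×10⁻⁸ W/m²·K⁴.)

Each of the 4 gaps contributes resistance (2/ε − 1) = 2/0.074 − 1 = 26.03; total = 104.1.
q = σ(T₁⁴ − T₂⁴) / 104.1 = 5.67×10⁻⁸ × 1.15×10^12 / 104.1 = 628 W/m².

q ≈ 628 W/m²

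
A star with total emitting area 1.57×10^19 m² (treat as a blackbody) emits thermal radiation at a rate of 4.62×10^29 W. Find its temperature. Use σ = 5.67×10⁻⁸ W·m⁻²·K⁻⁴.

T ≈ 26800 K

From P = σAT⁴, T = (P / σA)^(1/4) = (4.62×10^29 / (5.67×10⁻⁸ × 1.57×10^19))^(1/4).
T = (5.19×10^17)^(1/4) = 26800 K.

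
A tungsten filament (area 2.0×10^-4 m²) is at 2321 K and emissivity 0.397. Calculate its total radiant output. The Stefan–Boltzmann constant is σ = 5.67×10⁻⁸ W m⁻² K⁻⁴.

P ≈ 131 W

P = εσAT⁴ = 0.397 × 5.67×10⁻⁸ × 2.00×10^-4 × (2321)⁴ = 0.397 × 5.67×10⁻⁸ × 2.00×10^-4 × 2.90×10^13.
P = 131 W.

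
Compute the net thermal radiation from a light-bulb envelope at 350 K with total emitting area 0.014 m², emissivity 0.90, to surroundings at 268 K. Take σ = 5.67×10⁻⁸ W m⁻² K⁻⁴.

Q ≈ 7.04 W

Q = εσA(T⁴ − T_s⁴). T⁴ − T_s⁴ = (350)⁴ − (268)⁴ = 1.50×10^10 − 5.16×10^9 = 9.85×10^9 K⁴.
Q = 0.90 × 5.67×10⁻⁸ × 0.0140 × 9.85×10^9 = 7.04 W.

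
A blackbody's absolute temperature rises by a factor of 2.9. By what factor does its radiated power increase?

factor ≈ 70.7

P ∝ T⁴, so the power scales as (2.9)⁴ = 70.7.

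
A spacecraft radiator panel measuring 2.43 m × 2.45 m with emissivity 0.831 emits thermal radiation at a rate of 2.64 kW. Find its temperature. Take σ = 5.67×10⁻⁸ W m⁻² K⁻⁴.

T ≈ 311 K

A = 2.43 × 2.45 = 5.95 m².
From P = εσAT⁴, T = (P / εσA)^(1/4) = (2640 / (0.831 × 5.67×10⁻⁸ × 5.95))^(1/4).
T = (9.41×10^9)^(1/4) = 311 K.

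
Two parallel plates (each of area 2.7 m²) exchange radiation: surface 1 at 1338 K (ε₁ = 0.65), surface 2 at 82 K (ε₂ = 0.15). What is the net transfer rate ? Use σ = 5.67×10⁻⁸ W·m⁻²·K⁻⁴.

Q ≈ 68100 W

For two large parallel gray plates, q = σ(T₁⁴ − T₂⁴) / (1/ε₁ + 1/ε₂ − 1).
1/ε₁ + 1/ε₂ − 1 = 1/0.65 + 1/0.15 − 1 = 7.205.
T₁⁴ − T₂⁴ = 3.20×10^12 − 4.52×10^7 = 3.20×10^12 K⁴.
q = 5.67×10⁻⁸ × 3.20×10^12 / 7.205 = 25200 W/m².
Q = q·A = 25200 × 2.7 = 68100 W.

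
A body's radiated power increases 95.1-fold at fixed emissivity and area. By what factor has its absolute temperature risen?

P ∝ T⁴ ⇒ T ∝ P^(1/4), so T scales by (95.1)^(1/4) = 3.12.

factor ≈ 3.12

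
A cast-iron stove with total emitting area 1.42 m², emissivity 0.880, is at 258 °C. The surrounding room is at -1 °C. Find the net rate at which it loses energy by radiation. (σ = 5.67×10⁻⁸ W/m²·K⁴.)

Convert: 258 °C = 531 K; -1 °C = 272 K.
Q = εσA(T⁴ − T_s⁴). T⁴ − T_s⁴ = (531)⁴ − (272)⁴ = 7.95×10^10 − 5.47×10^9 = 7.40×10^10 K⁴.
Q = 0.880 × 5.67×10⁻⁸ × 1.42 × 7.40×10^10 = 5250 W.

Q ≈ 5250 W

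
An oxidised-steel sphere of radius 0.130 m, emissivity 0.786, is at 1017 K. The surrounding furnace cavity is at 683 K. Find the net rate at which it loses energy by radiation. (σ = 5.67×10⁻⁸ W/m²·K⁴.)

A = 4πr² = 4π × (0.130)² = 0.212 m².
Q = εσA(T⁴ − T_s⁴). T⁴ − T_s⁴ = (1017)⁴ − (683)⁴ = 1.07×10^12 − 2.18×10^11 = 8.52×10^11 K⁴.
Q = 0.786 × 5.67×10⁻⁸ × 0.212 × 8.52×10^11 = 8070 W.

Q ≈ 8070 W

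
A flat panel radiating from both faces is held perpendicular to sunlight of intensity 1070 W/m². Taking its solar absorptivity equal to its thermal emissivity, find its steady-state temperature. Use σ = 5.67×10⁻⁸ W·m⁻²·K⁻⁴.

Absorbed flux αS = emitted flux 2εσT⁴ per unit area; with α = ε this gives T = (S/2σ)^(1/4).
T = (1070 / (2 × 5.67×10⁻⁸))^(1/4) = (9.44×10^9)^(1/4).
T = 312 K.

T ≈ 312 K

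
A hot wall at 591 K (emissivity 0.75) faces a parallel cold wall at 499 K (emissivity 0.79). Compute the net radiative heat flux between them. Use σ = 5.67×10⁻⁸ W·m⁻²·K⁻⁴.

q ≈ 2130 W/m²

For two large parallel gray plates, q = σ(T₁⁴ − T₂⁴) / (1/ε₁ + 1/ε₂ − 1).
1/ε₁ + 1/ε₂ − 1 = 1/0.75 + 1/0.79 − 1 = 1.599.
T₁⁴ − T₂⁴ = 1.22×10^11 − 6.20×10^10 = 6.00×10^10 K⁴.
q = 5.67×10⁻⁸ × 6.00×10^10 / 1.599 = 2130 W/m².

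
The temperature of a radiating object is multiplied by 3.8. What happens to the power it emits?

factor ≈ 209

P ∝ T⁴, so the power scales as (3.8)⁴ = 209.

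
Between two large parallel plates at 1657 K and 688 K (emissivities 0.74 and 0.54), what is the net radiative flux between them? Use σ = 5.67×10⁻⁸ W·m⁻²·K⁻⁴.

For two large parallel gray plates, q = σ(T₁⁴ − T₂⁴) / (1/ε₁ + 1/ε₂ − 1).
1/ε₁ + 1/ε₂ − 1 = 1/0.74 + 1/0.54 − 1 = 2.203.
T₁⁴ − T₂⁴ = 7.54×10^12 − 2.24×10^11 = 7.31×10^12 K⁴.
q = 5.67×10⁻⁸ × 7.31×10^12 / 2.203 = 1.88×10^5 W/m².

q ≈ 1.88×10^5 W/m²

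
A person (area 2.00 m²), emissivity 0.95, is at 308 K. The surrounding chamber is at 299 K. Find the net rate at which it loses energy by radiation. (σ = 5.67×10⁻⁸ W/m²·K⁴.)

Q = εσA(T⁴ − T_s⁴). T⁴ − T_s⁴ = (308)⁴ − (299)⁴ = 9.00×10^9 − 7.99×10^9 = 1.01×10^9 K⁴.
Q = 0.95 × 5.67×10⁻⁸ × 2.00 × 1.01×10^9 = 108 W.

Q ≈ 108 W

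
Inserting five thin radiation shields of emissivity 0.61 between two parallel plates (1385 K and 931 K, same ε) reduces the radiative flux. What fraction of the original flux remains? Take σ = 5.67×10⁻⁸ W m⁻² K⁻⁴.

With N identical shields there are N+1 = 6 gaps in series, each with the same radiative resistance, so the flux falls to 1/(N+1) of its unshielded value.

ratio ≈ 0.167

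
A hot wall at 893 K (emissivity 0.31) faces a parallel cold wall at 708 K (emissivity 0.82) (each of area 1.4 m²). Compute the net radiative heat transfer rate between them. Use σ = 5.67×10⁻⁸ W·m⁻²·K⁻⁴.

For two large parallel gray plates, q = σ(T₁⁴ − T₂⁴) / (1/ε₁ + 1/ε₂ − 1).
1/ε₁ + 1/ε₂ − 1 = 1/0.31 + 1/0.82 − 1 = 3.445.
T₁⁴ − T₂⁴ = 6.36×10^11 − 2.51×10^11 = 3.85×10^11 K⁴.
q = 5.67×10⁻⁸ × 3.85×10^11 / 3.445 = 6330 W/m².
Q = q·A = 6330 × 1.4 = 8860 W.

Q ≈ 8860 W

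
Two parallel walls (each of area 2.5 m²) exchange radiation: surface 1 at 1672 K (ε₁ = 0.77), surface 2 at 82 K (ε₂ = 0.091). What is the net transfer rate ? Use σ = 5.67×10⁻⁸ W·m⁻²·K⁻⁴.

For two large parallel gray plates, q = σ(T₁⁴ − T₂⁴) / (1/ε₁ + 1/ε₂ − 1).
1/ε₁ + 1/ε₂ − 1 = 1/0.77 + 1/0.091 − 1 = 11.29.
T₁⁴ − T₂⁴ = 7.82×10^12 − 4.52×10^7 = 7.82×10^12 K⁴.
q = 5.67×10⁻⁸ × 7.82×10^12 / 11.29 = 39300 W/m².
Q = q·A = 39300 × 2.5 = 98100 W.

Q ≈ 98100 W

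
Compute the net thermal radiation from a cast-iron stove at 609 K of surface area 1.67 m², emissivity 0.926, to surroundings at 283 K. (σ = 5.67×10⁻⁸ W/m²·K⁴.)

Q = εσA(T⁴ − T_s⁴). T⁴ − T_s⁴ = (609)⁴ − (283)⁴ = 1.38×10^11 − 6.41×10^9 = 1.31×10^11 K⁴.
Q = 0.926 × 5.67×10⁻⁸ × 1.67 × 1.31×10^11 = 11500 W.

Q ≈ 11500 W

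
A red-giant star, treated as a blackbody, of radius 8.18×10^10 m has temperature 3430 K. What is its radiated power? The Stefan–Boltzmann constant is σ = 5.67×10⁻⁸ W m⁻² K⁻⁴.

A = 4πr² = 4π × (8.18×10^10)² = 8.41×10^22 m².
P = σAT⁴ = 5.67×10⁻⁸ × 8.41×10^22 × (3430)⁴ = 5.67×10⁻⁸ × 8.41×10^22 × 1.38×10^14.
P = 6.60×10^29 W.

P ≈ 6.60×10^29 W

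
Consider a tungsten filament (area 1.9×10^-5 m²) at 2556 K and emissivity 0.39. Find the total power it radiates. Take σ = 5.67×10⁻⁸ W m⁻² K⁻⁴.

Stefan–Boltzmann: P = εσAT⁴ = 0.39 × 5.67×10⁻⁸ × 1.90×10^-5 × (2556)⁴ = 0.39 × 5.67×10⁻⁸ × 1.90×10^-5 × 4.27×10^13.
P = 17.9 W.

P ≈ 17.9 W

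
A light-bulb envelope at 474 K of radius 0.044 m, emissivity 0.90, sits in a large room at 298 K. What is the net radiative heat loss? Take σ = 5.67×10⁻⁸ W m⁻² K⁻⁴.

A = 4πr² = 4π × (0.044)² = 0.0243 m².
Q = εσA(T⁴ − T_s⁴). T⁴ − T_s⁴ = (474)⁴ − (298)⁴ = 5.05×10^10 − 7.89×10^9 = 4.26×10^10 K⁴.
Q = 0.90 × 5.67×10⁻⁸ × 0.0243 × 4.26×10^10 = 52.9 W.

Q ≈ 52.9 W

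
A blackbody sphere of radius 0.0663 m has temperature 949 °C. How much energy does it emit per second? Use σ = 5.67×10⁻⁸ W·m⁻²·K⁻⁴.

P ≈ 6980 W

A = 4πr² = 4π × (0.0663)² = 0.0552 m².
949 °C = 1222 K.
P = σAT⁴ = 5.67×10⁻⁸ × 0.0552 × (1222)⁴ = 5.67×10⁻⁸ × 0.0552 × 2.23×10^12.
P = 6980 W.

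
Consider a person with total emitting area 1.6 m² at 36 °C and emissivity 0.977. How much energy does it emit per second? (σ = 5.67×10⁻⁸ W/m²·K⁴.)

P ≈ 808 W

36 °C = 309 K.
P = εσAT⁴ = 0.977 × 5.67×10⁻⁸ × 1.60 × (309)⁴ = 0.977 × 5.67×10⁻⁸ × 1.60 × 9.12×10^9.
P = 808 W.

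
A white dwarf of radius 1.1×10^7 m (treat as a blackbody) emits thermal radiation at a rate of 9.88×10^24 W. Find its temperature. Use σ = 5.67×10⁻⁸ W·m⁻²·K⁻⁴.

A = 4πr² = 4π × (1.1×10^7)² = 1.52×10^15 m².
From P = σAT⁴, T = (P / σA)^(1/4) = (9.88×10^24 / (5.67×10⁻⁸ × 1.52×10^15))^(1/4).
T = (1.15×10^17)^(1/4) = 18400 K.

T ≈ 18400 K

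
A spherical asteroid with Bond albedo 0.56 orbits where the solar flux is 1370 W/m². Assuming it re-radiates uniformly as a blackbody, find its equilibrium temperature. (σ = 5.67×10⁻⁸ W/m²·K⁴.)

Power absorbed = (1−a)S·πR²; power emitted = 4πR²σT⁴. Equating and cancelling πR²:
T = ((1−a)S / 4σ)^(1/4) = (603 / (4 × 5.67×10⁻⁸))^(1/4) = (2.66×10^9)^(1/4).
T = 227 K.

T ≈ 227 K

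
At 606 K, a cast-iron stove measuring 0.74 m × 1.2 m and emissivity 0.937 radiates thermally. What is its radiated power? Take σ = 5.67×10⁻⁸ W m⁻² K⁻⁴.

A = 0.74 × 1.2 = 0.888 m².
P = εσAT⁴ = 0.937 × 5.67×10⁻⁸ × 0.888 × (606)⁴ = 0.937 × 5.67×10⁻⁸ × 0.888 × 1.35×10^11.
P = 6360 W.

P ≈ 6360 W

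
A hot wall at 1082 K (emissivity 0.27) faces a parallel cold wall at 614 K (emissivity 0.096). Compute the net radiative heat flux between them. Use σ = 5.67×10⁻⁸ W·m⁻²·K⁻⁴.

For two large parallel gray plates, q = σ(T₁⁴ − T₂⁴) / (1/ε₁ + 1/ε₂ − 1).
1/ε₁ + 1/ε₂ − 1 = 1/0.27 + 1/0.096 − 1 = 13.12.
T₁⁴ − T₂⁴ = 1.37×10^12 − 1.42×10^11 = 1.23×10^12 K⁴.
q = 5.67×10⁻⁸ × 1.23×10^12 / 13.12 = 5310 W/m².

q ≈ 5310 W/m²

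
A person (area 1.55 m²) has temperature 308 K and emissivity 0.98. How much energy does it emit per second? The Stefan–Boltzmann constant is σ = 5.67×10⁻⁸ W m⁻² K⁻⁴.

Stefan–Boltzmann: P = εσAT⁴ = 0.98 × 5.67×10⁻⁸ × 1.55 × (308)⁴ = 0.98 × 5.67×10⁻⁸ × 1.55 × 9.00×10^9.
P = 775 W.

P ≈ 775 W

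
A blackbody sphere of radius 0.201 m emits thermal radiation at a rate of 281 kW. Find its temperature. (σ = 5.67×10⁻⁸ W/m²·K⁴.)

A = 4πr² = 4π × (0.201)² = 0.508 m².
From P = σAT⁴, T = (P / σA)^(1/4) = (2.81×10^5 / (5.67×10⁻⁸ × 0.508))^(1/4).
T = (9.76×10^12)^(1/4) = 1770 K.

T ≈ 1770 K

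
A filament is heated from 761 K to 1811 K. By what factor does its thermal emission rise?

ratio ≈ 32.1

P ∝ T⁴, so the ratio is (1811/761)⁴ = (2.380)⁴ = 32.1.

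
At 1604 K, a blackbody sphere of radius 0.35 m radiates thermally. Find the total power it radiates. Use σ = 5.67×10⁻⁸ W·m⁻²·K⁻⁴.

P ≈ 5.78×10^5 W

A = 4πr² = 4π × (0.35)² = 1.54 m².
P = σAT⁴ = 5.67×10⁻⁸ × 1.54 × (1604)⁴ = 5.67×10⁻⁸ × 1.54 × 6.62×10^12.
P = 5.78×10^5 W.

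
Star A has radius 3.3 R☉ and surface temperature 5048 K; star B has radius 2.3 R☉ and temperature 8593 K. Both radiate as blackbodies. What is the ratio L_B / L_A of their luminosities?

L_B/L_A ≈ 4.08

L = 4πR²σT⁴ ∝ R²T⁴, so L_B/L_A = (2.3/3.3)² × (8593/5048)⁴ = 0.486 × 8.40 = 4.08.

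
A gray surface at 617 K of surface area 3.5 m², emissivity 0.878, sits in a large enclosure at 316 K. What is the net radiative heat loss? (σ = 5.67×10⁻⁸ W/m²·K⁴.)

Q = εσA(T⁴ − T_s⁴). T⁴ − T_s⁴ = (617)⁴ − (316)⁴ = 1.45×10^11 − 9.97×10^9 = 1.35×10^11 K⁴.
Q = 0.878 × 5.67×10⁻⁸ × 3.50 × 1.35×10^11 = 23500 W.

Q ≈ 23500 W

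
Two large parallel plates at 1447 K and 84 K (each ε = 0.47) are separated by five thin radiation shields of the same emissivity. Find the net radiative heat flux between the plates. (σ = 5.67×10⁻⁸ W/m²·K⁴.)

q ≈ 12700 W/m²

Each of the 6 gaps contributes resistance (2/ε − 1) = 2/0.47 − 1 = 3.255; total = 19.53.
q = σ(T₁⁴ − T₂⁴) / 19.53 = 5.67×10⁻⁸ × 4.38×10^12 / 19.53 = 12700 W/m².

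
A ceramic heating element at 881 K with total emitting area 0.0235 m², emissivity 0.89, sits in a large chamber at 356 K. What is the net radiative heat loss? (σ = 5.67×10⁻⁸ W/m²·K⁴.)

Q = εσA(T⁴ − T_s⁴). T⁴ − T_s⁴ = (881)⁴ − (356)⁴ = 6.02×10^11 − 1.61×10^10 = 5.86×10^11 K⁴.
Q = 0.89 × 5.67×10⁻⁸ × 0.0235 × 5.86×10^11 = 695 W.

Q ≈ 695 W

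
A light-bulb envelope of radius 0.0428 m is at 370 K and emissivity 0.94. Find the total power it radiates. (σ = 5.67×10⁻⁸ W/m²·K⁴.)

P ≈ 23.0 W

A = 4πr² = 4π × (0.0428)² = 0.0230 m².
P = εσAT⁴ = 0.94 × 5.67×10⁻⁸ × 0.0230 × (370)⁴ = 0.94 × 5.67×10⁻⁸ × 0.0230 × 1.87×10^10.
P = 23.0 W.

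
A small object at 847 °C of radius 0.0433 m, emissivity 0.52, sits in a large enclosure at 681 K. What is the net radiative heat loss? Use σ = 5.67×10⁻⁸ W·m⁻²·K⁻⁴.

A = 4πr² = 4π × (0.0433)² = 0.0236 m².
Convert: 847 °C = 1120 K.
Q = εσA(T⁴ − T_s⁴). T⁴ − T_s⁴ = (1120)⁴ − (681)⁴ = 1.57×10^12 − 2.15×10^11 = 1.36×10^12 K⁴.
Q = 0.52 × 5.67×10⁻⁸ × 0.0236 × 1.36×10^12 = 944 W.

Q ≈ 944 W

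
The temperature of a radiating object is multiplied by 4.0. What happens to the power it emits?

P ∝ T⁴, so the power scales as (4.0)⁴ = 256.

factor ≈ 256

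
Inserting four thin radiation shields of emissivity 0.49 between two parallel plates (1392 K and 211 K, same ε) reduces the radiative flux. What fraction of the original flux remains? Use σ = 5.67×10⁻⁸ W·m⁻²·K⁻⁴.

ratio ≈ 0.200

With N identical shields there are N+1 = 5 gaps in series, each with the same radiative resistance, so the flux falls to 1/(N+1) of its unshielded value.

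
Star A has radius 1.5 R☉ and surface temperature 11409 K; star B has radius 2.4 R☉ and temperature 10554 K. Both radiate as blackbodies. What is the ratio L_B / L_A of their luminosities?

L = 4πR²σT⁴ ∝ R²T⁴, so L_B/L_A = (2.4/1.5)² × (10554/11409)⁴ = 2.56 × 0.732 = 1.87.

L_B/L_A ≈ 1.87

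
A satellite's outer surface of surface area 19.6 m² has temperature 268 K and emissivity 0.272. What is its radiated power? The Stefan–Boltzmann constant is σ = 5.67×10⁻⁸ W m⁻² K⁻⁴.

P = εσAT⁴ = 0.272 × 5.67×10⁻⁸ × 19.6 × (268)⁴ = 0.272 × 5.67×10⁻⁸ × 19.6 × 5.16×10^9.
P = 1560 W.

P ≈ 1560 W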